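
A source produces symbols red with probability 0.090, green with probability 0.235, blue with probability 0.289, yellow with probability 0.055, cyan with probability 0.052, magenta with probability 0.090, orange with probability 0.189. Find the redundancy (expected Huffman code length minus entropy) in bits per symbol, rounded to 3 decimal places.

0.034 bits

Entropy H = −Σ p log₂ p ≈ 2.5401 bits.
Huffman merges: 13/250+11/200→107/1000; 9/100+9/100→9/50; 107/1000+9/50→287/1000; 189/1000+47/200→53/125; 287/1000+289/1000→72/125; 53/125+72/125→1. L = 1287/500 ≈ 2.5740.
L − H = 2.5740 − 2.5401 = 0.034 bits.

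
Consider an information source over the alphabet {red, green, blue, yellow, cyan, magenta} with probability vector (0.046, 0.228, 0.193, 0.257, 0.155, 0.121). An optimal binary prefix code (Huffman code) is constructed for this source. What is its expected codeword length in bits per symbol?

Repeatedly combine the two least-probable nodes; the expected code length is the sum of the merged weights.
merge 23/500 + 121/1000 → 167/1000
merge 31/200 + 167/1000 → 161/500
merge 193/1000 + 57/250 → 421/1000
merge 257/1000 + 161/500 → 579/1000
merge 421/1000 + 579/1000 → 1
L = 167/1000 + 161/500 + 421/1000 + 579/1000 + 1 = 2489/1000 = 2.489 bits/symbol.

2.489 bits/symbol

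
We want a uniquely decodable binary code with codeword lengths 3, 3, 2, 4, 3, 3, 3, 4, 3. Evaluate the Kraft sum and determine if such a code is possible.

With common denominator 2^4 = 16: Σ 2^(−ℓᵢ) = 2/16 + 2/16 + 4/16 + 1/16 + 2/16 + 2/16 + 2/16 + 1/16 + 2/16 = 18/16 = 1.125.
Kraft's inequality requires Σ ≤ 1; here Σ = 1.125 > 1, so no such prefix code exists.

1.125; no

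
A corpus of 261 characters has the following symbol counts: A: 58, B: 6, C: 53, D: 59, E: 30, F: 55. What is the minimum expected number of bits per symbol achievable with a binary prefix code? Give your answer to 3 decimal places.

2.479 bits/symbol

Probabilities are the counts divided by 261.
Repeatedly combine the two least-probable nodes; the expected code length is the sum of the merged weights.
merge 2/87 + 10/87 → 4/29
merge 4/29 + 53/261 → 89/261
merge 55/261 + 2/9 → 113/261
merge 59/261 + 89/261 → 148/261
merge 113/261 + 148/261 → 1
L = 4/29 + 89/261 + 113/261 + 148/261 + 1 = 647/261 ≈ 2.479 bits/symbol.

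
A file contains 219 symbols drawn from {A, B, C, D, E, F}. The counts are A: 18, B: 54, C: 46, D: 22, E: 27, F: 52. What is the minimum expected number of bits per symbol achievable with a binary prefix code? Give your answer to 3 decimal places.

2.489 bits/symbol

Probabilities are the counts divided by 219.
Repeatedly combine the two least-probable nodes; the expected code length is the sum of the merged weights.
merge 6/73 + 22/219 → 40/219
merge 9/73 + 40/219 → 67/219
merge 46/219 + 52/219 → 98/219
merge 18/73 + 67/219 → 121/219
merge 98/219 + 121/219 → 1
L = 40/219 + 67/219 + 98/219 + 121/219 + 1 = 545/219 ≈ 2.489 bits/symbol.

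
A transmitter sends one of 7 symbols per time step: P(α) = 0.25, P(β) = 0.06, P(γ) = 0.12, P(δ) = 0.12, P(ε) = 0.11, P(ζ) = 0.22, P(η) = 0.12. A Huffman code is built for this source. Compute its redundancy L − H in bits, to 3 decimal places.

0.024 bits

Entropy H = −Σ p log₂ p ≈ 2.6756 bits.
Huffman merges: 3/50+11/100→17/100; 3/25+3/25→6/25; 3/25+17/100→29/100; 11/50+6/25→23/50; 1/4+29/100→27/50; 23/50+27/50→1. L = 27/10 ≈ 2.7000.
L − H = 2.7000 − 2.6756 = 0.024 bits.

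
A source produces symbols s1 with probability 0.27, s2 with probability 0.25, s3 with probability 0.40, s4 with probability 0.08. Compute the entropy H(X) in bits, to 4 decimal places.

H = −Σ pᵢ log₂ pᵢ.
−0.27·log₂(0.27) = 0.5100
−0.25·log₂(0.25) = 0.5000
−0.40·log₂(0.40) = 0.5288
−0.08·log₂(0.08) = 0.2915
Sum ≈ 1.8303 → 1.8303 bits.

1.8303 bits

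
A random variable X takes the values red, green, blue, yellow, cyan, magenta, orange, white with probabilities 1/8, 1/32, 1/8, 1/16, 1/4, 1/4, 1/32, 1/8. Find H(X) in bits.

Each probability is a power of 1/2, so log₂(1/p) is an integer.
H = Σ p·log₂(1/p) = 1/8·3 + 1/32·5 + 1/8·3 + 1/16·4 + 1/4·2 + 1/4·2 + 1/32·5 + 1/8·3 = 2.6875 bits.

2.6875 bits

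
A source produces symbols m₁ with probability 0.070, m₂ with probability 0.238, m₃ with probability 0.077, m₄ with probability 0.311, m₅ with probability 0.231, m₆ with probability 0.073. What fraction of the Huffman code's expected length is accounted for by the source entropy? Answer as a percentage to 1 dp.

Entropy H = −Σ p log₂ p ≈ 2.3343 bits.
Huffman merges: 7/100+73/1000→143/1000; 77/1000+143/1000→11/50; 11/50+231/1000→451/1000; 119/500+311/1000→549/1000; 451/1000+549/1000→1. L = 2363/1000 ≈ 2.3630.
Efficiency = H/L = 2.3343/2.3630 = 98.8%.

98.8%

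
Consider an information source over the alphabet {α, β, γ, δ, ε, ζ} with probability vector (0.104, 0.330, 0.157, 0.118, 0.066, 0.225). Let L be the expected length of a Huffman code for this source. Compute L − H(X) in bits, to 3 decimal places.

0.051 bits

Entropy H = −Σ p log₂ p ≈ 2.3936 bits.
Huffman merges: 33/500+13/125→17/100; 59/500+157/1000→11/40; 17/100+9/40→79/200; 11/40+33/100→121/200; 79/200+121/200→1. L = 489/200 ≈ 2.4450.
L − H = 2.4450 − 2.3936 = 0.051 bits.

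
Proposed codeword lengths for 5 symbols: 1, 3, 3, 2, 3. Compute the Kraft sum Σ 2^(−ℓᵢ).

1.125

With common denominator 2^3 = 8: Σ 2^(−ℓᵢ) = 4/8 + 1/8 + 1/8 + 2/8 + 1/8 = 9/8 = 1.125.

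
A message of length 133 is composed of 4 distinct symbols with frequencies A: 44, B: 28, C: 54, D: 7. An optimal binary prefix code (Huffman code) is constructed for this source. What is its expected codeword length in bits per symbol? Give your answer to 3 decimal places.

Probabilities are the counts divided by 133.
Repeatedly combine the two least-probable nodes; the expected code length is the sum of the merged weights.
merge 1/19 + 4/19 → 5/19
merge 5/19 + 44/133 → 79/133
merge 54/133 + 79/133 → 1
L = 5/19 + 79/133 + 1 = 13/7 ≈ 1.857 bits/symbol.

1.857 bits/symbol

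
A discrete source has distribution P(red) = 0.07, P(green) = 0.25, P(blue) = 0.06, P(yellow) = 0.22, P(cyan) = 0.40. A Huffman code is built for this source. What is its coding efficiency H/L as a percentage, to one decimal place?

Entropy H = −Σ p log₂ p ≈ 2.0214 bits.
Huffman merges: 3/50+7/100→13/100; 13/100+11/50→7/20; 1/4+7/20→3/5; 2/5+3/5→1. L = 52/25 ≈ 2.0800.
Efficiency = H/L = 2.0214/2.0800 = 97.2%.

97.2%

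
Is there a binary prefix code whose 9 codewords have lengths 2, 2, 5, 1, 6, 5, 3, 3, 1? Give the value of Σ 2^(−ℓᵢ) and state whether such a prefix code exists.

1.828125; no

With common denominator 2^6 = 64: Σ 2^(−ℓᵢ) = 16/64 + 16/64 + 2/64 + 32/64 + 1/64 + 2/64 + 8/64 + 8/64 + 32/64 = 117/64 = 1.828125.
Kraft's inequality requires Σ ≤ 1; here Σ = 1.828125 > 1, so no such prefix code exists.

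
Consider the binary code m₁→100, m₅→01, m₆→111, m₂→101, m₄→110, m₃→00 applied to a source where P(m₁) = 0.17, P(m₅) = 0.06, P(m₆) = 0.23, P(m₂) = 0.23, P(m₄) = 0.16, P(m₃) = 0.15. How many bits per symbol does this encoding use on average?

2.79 bits/symbol

L̄ = Σ pᵢ·ℓᵢ = 0.17·3 + 0.06·2 + 0.23·3 + 0.23·3 + 0.16·3 + 0.15·2 = 2.79 bits/symbol.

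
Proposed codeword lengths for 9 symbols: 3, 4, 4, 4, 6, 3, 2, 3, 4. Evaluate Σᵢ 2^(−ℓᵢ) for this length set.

0.890625

With common denominator 2^6 = 64: Σ 2^(−ℓᵢ) = 8/64 + 4/64 + 4/64 + 4/64 + 1/64 + 8/64 + 16/64 + 8/64 + 4/64 = 57/64 = 0.890625.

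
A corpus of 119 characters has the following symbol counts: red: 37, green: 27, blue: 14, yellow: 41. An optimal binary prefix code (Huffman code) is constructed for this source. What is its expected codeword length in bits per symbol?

Probabilities are the counts divided by 119.
Repeatedly combine the two least-probable nodes; the expected code length is the sum of the merged weights.
merge 2/17 + 27/119 → 41/119
merge 37/119 + 41/119 → 78/119
merge 41/119 + 78/119 → 1
L = 41/119 + 78/119 + 1 = 2 bits/symbol.

2 bits/symbol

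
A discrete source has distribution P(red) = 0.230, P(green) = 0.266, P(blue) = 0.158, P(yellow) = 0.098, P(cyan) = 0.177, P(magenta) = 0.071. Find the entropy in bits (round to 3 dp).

H = −Σ pᵢ log₂ pᵢ.
−0.230·log₂(0.230) = 0.4877
−0.266·log₂(0.266) = 0.5082
−0.158·log₂(0.158) = 0.4206
−0.098·log₂(0.098) = 0.3284
−0.177·log₂(0.177) = 0.4422
−0.071·log₂(0.071) = 0.2709
Sum ≈ 2.4580 → 2.458 bits.

2.458 bits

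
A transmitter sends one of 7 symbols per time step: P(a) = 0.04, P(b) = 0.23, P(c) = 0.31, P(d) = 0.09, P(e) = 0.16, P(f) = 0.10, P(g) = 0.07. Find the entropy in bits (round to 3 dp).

H = −Σ pᵢ log₂ pᵢ.
−0.04·log₂(0.04) = 0.1858
−0.23·log₂(0.23) = 0.4877
−0.31·log₂(0.31) = 0.5238
−0.09·log₂(0.09) = 0.3127
−0.16·log₂(0.16) = 0.4230
−0.10·log₂(0.10) = 0.3322
−0.07·log₂(0.07) = 0.2686
Sum ≈ 2.5336 → 2.534 bits.

2.534 bits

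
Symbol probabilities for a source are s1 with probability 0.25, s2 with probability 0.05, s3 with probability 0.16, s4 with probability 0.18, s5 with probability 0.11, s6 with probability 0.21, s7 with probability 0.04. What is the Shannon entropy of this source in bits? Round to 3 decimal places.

2.593 bits

H = −Σ pᵢ log₂ pᵢ.
−0.25·log₂(0.25) = 0.5000
−0.05·log₂(0.05) = 0.2161
−0.16·log₂(0.16) = 0.4230
−0.18·log₂(0.18) = 0.4453
−0.11·log₂(0.11) = 0.3503
−0.21·log₂(0.21) = 0.4728
−0.04·log₂(0.04) = 0.1858
Sum ≈ 2.5933 → 2.593 bits.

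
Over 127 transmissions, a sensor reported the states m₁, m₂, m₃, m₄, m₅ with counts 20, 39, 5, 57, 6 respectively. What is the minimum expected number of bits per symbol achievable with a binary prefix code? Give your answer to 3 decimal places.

1.882 bits/symbol

Probabilities are the counts divided by 127.
Repeatedly combine the two least-probable nodes; the expected code length is the sum of the merged weights.
merge 5/127 + 6/127 → 11/127
merge 11/127 + 20/127 → 31/127
merge 31/127 + 39/127 → 70/127
merge 57/127 + 70/127 → 1
L = 11/127 + 31/127 + 70/127 + 1 = 239/127 ≈ 1.882 bits/symbol.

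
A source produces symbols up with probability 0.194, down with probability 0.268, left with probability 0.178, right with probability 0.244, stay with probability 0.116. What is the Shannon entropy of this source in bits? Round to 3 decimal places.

H = −Σ pᵢ log₂ pᵢ.
−0.194·log₂(0.194) = 0.4590
−0.268·log₂(0.268) = 0.5091
−0.178·log₂(0.178) = 0.4432
−0.244·log₂(0.244) = 0.4966
−0.116·log₂(0.116) = 0.3605
Sum ≈ 2.2684 → 2.268 bits.

2.268 bits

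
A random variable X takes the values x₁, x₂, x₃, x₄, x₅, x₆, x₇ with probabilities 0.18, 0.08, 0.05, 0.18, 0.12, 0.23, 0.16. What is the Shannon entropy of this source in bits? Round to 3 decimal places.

H = −Σ pᵢ log₂ pᵢ.
−0.18·log₂(0.18) = 0.4453
−0.08·log₂(0.08) = 0.2915
−0.05·log₂(0.05) = 0.2161
−0.18·log₂(0.18) = 0.4453
−0.12·log₂(0.12) = 0.3671
−0.23·log₂(0.23) = 0.4877
−0.16·log₂(0.16) = 0.4230
Sum ≈ 2.6760 → 2.676 bits.

2.676 bits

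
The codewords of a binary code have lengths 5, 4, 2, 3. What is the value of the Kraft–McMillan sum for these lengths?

0.46875

With common denominator 2^5 = 32: Σ 2^(−ℓᵢ) = 1/32 + 2/32 + 8/32 + 4/32 = 15/32 = 0.46875.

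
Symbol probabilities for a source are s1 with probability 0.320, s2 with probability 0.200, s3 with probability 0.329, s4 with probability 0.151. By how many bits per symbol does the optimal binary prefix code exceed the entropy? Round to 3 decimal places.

Entropy H = −Σ p log₂ p ≈ 1.9299 bits.
Huffman merges: 151/1000+1/5→351/1000; 8/25+329/1000→649/1000; 351/1000+649/1000→1. L = 2 ≈ 2.0000.
L − H = 2.0000 − 1.9299 = 0.070 bits.

0.070 bits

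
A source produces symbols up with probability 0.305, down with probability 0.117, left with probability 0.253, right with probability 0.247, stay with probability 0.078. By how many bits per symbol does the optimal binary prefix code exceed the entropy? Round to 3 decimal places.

Entropy H = −Σ p log₂ p ≈ 2.1717 bits.
Huffman merges: 39/500+117/1000→39/200; 39/200+247/1000→221/500; 253/1000+61/200→279/500; 221/500+279/500→1. L = 439/200 ≈ 2.1950.
L − H = 2.1950 − 2.1717 = 0.023 bits.

0.023 bits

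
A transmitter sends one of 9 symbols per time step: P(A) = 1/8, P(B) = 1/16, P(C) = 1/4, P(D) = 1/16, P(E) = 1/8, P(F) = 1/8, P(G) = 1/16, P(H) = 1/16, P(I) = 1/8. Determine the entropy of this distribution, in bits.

3 bits

Each probability is a power of 1/2, so log₂(1/p) is an integer.
H = Σ p·log₂(1/p) = 1/8·3 + 1/16·4 + 1/4·2 + 1/16·4 + 1/8·3 + 1/8·3 + 1/16·4 + 1/16·4 + 1/8·3 = 3 bits.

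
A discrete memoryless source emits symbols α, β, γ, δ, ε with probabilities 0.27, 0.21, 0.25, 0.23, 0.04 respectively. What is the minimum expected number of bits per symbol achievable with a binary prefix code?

Repeatedly combine the two least-probable nodes; the expected code length is the sum of the merged weights.
merge 1/25 + 21/100 → 1/4
merge 23/100 + 1/4 → 12/25
merge 1/4 + 27/100 → 13/25
merge 12/25 + 13/25 → 1
L = 1/4 + 12/25 + 13/25 + 1 = 9/4 = 2.25 bits/symbol.

2.25 bits/symbol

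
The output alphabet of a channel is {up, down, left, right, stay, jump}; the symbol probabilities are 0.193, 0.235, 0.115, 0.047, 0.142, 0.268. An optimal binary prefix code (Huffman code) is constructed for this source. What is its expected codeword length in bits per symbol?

Repeatedly combine the two least-probable nodes; the expected code length is the sum of the merged weights.
merge 47/1000 + 23/200 → 81/500
merge 71/500 + 81/500 → 38/125
merge 193/1000 + 47/200 → 107/250
merge 67/250 + 38/125 → 143/250
merge 107/250 + 143/250 → 1
L = 81/500 + 38/125 + 107/250 + 143/250 + 1 = 1233/500 = 2.466 bits/symbol.

2.466 bits/symbol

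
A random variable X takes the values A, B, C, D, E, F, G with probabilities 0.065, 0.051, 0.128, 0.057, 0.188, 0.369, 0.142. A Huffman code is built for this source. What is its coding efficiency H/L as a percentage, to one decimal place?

Entropy H = −Σ p log₂ p ≈ 2.4744 bits.
Huffman merges: 51/1000+57/1000→27/250; 13/200+27/250→173/1000; 16/125+71/500→27/100; 173/1000+47/250→361/1000; 27/100+361/1000→631/1000; 369/1000+631/1000→1. L = 2543/1000 ≈ 2.5430.
Efficiency = H/L = 2.4744/2.5430 = 97.3%.

97.3%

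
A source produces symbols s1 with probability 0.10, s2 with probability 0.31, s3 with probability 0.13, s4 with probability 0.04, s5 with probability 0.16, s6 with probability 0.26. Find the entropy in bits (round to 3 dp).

H = −Σ pᵢ log₂ pᵢ.
−0.10·log₂(0.10) = 0.3322
−0.31·log₂(0.31) = 0.5238
−0.13·log₂(0.13) = 0.3826
−0.04·log₂(0.04) = 0.1858
−0.16·log₂(0.16) = 0.4230
−0.26·log₂(0.26) = 0.5053
Sum ≈ 2.3527 → 2.353 bits.

2.353 bits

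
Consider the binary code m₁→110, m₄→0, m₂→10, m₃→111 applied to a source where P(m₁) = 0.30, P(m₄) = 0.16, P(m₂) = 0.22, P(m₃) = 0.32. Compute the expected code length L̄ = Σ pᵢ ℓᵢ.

2.46 bits/symbol

L̄ = Σ pᵢ·ℓᵢ = 0.30·3 + 0.16·1 + 0.22·2 + 0.32·3 = 2.46 bits/symbol.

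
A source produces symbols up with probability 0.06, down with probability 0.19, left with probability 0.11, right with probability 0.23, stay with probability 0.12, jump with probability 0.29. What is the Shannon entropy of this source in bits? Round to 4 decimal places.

2.4217 bits

H = −Σ pᵢ log₂ pᵢ.
−0.06·log₂(0.06) = 0.2435
−0.19·log₂(0.19) = 0.4552
−0.11·log₂(0.11) = 0.3503
−0.23·log₂(0.23) = 0.4877
−0.12·log₂(0.12) = 0.3671
−0.29·log₂(0.29) = 0.5179
Sum ≈ 2.4217 → 2.4217 bits.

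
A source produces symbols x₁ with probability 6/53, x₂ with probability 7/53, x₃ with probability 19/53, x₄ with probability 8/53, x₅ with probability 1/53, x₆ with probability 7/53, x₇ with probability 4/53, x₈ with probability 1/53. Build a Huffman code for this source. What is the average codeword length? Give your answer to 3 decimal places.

Repeatedly combine the two least-probable nodes; the expected code length is the sum of the merged weights.
merge 1/53 + 1/53 → 2/53
merge 2/53 + 4/53 → 6/53
merge 6/53 + 6/53 → 12/53
merge 7/53 + 7/53 → 14/53
merge 8/53 + 12/53 → 20/53
merge 14/53 + 19/53 → 33/53
merge 20/53 + 33/53 → 1
L = 2/53 + 6/53 + 12/53 + 14/53 + 20/53 + 33/53 + 1 = 140/53 ≈ 2.642 bits/symbol.

2.642 bits/symbol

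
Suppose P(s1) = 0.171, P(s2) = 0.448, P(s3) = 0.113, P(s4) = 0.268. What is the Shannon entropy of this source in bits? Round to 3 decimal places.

H = −Σ pᵢ log₂ pᵢ.
−0.171·log₂(0.171) = 0.4357
−0.448·log₂(0.448) = 0.5190
−0.113·log₂(0.113) = 0.3555
−0.268·log₂(0.268) = 0.5091
Sum ≈ 1.8192 → 1.819 bits.

1.819 bits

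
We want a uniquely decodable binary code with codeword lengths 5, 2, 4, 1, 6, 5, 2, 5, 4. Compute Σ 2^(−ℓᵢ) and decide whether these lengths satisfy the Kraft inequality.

1.234375; no

With common denominator 2^6 = 64: Σ 2^(−ℓᵢ) = 2/64 + 16/64 + 4/64 + 32/64 + 1/64 + 2/64 + 16/64 + 2/64 + 4/64 = 79/64 = 1.234375.
Kraft's inequality requires Σ ≤ 1; here Σ = 1.234375 > 1, so no such prefix code exists.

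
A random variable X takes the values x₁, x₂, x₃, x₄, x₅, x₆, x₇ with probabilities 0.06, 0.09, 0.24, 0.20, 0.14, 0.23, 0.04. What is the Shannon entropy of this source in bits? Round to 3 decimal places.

2.585 bits

H = −Σ pᵢ log₂ pᵢ.
−0.06·log₂(0.06) = 0.2435
−0.09·log₂(0.09) = 0.3127
−0.24·log₂(0.24) = 0.4941
−0.20·log₂(0.20) = 0.4644
−0.14·log₂(0.14) = 0.3971
−0.23·log₂(0.23) = 0.4877
−0.04·log₂(0.04) = 0.1858
Sum ≈ 2.5852 → 2.585 bits.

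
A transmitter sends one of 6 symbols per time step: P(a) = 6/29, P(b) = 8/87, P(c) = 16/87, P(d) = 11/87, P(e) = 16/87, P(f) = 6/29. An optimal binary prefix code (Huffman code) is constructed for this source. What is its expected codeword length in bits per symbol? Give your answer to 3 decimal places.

2.586 bits/symbol

Repeatedly combine the two least-probable nodes; the expected code length is the sum of the merged weights.
merge 8/87 + 11/87 → 19/87
merge 16/87 + 16/87 → 32/87
merge 6/29 + 6/29 → 12/29
merge 19/87 + 32/87 → 17/29
merge 12/29 + 17/29 → 1
L = 19/87 + 32/87 + 12/29 + 17/29 + 1 = 75/29 ≈ 2.586 bits/symbol.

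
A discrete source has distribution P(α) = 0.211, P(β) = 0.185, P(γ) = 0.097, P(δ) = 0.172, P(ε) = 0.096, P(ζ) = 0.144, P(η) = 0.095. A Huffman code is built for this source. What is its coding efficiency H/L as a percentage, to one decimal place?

98.1%

Entropy H = −Σ p log₂ p ≈ 2.7371 bits.
Huffman merges: 19/200+12/125→191/1000; 97/1000+18/125→241/1000; 43/250+37/200→357/1000; 191/1000+211/1000→201/500; 241/1000+357/1000→299/500; 201/500+299/500→1. L = 2789/1000 ≈ 2.7890.
Efficiency = H/L = 2.7371/2.7890 = 98.1%.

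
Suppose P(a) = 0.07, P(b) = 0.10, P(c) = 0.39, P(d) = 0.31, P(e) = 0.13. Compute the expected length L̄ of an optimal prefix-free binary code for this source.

Repeatedly combine the two least-probable nodes; the expected code length is the sum of the merged weights.
merge 7/100 + 1/10 → 17/100
merge 13/100 + 17/100 → 3/10
merge 3/10 + 31/100 → 61/100
merge 39/100 + 61/100 → 1
L = 17/100 + 3/10 + 61/100 + 1 = 52/25 = 2.08 bits/symbol.

2.08 bits/symbol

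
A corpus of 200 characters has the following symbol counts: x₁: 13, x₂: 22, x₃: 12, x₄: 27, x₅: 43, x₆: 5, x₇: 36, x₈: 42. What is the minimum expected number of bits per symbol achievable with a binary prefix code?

2.81 bits/symbol

Probabilities are the counts divided by 200.
Repeatedly combine the two least-probable nodes; the expected code length is the sum of the merged weights.
merge 1/40 + 3/50 → 17/200
merge 13/200 + 17/200 → 3/20
merge 11/100 + 27/200 → 49/200
merge 3/20 + 9/50 → 33/100
merge 21/100 + 43/200 → 17/40
merge 49/200 + 33/100 → 23/40
merge 17/40 + 23/40 → 1
L = 17/200 + 3/20 + 49/200 + 33/100 + 17/40 + 23/40 + 1 = 281/100 = 2.81 bits/symbol.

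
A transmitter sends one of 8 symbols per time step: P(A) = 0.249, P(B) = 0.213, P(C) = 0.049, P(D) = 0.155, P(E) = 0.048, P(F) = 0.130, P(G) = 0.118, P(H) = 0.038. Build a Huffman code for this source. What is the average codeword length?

2.759 bits/symbol

Repeatedly combine the two least-probable nodes; the expected code length is the sum of the merged weights.
merge 19/500 + 6/125 → 43/500
merge 49/1000 + 43/500 → 27/200
merge 59/500 + 13/100 → 31/125
merge 27/200 + 31/200 → 29/100
merge 213/1000 + 31/125 → 461/1000
merge 249/1000 + 29/100 → 539/1000
merge 461/1000 + 539/1000 → 1
L = 43/500 + 27/200 + 31/125 + 29/100 + 461/1000 + 539/1000 + 1 = 2759/1000 = 2.759 bits/symbol.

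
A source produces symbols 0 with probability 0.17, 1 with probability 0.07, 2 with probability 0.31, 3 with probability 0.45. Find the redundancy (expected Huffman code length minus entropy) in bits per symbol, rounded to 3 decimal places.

0.045 bits

Entropy H = −Σ p log₂ p ≈ 1.7453 bits.
Huffman merges: 7/100+17/100→6/25; 6/25+31/100→11/20; 9/20+11/20→1. L = 179/100 ≈ 1.7900.
L − H = 1.7900 − 1.7453 = 0.045 bits.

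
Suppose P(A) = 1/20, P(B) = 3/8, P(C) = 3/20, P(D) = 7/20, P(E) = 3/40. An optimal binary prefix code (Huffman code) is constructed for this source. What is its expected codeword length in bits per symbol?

2.025 bits/symbol

Repeatedly combine the two least-probable nodes; the expected code length is the sum of the merged weights.
merge 1/20 + 3/40 → 1/8
merge 1/8 + 3/20 → 11/40
merge 11/40 + 7/20 → 5/8
merge 3/8 + 5/8 → 1
L = 1/8 + 11/40 + 5/8 + 1 = 81/40 = 2.025 bits/symbol.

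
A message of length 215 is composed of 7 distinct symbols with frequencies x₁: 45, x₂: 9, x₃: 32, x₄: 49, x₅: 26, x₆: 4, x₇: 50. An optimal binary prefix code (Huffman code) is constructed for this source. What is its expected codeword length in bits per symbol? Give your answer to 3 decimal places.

2.572 bits/symbol

Probabilities are the counts divided by 215.
Repeatedly combine the two least-probable nodes; the expected code length is the sum of the merged weights.
merge 4/215 + 9/215 → 13/215
merge 13/215 + 26/215 → 39/215
merge 32/215 + 39/215 → 71/215
merge 9/43 + 49/215 → 94/215
merge 10/43 + 71/215 → 121/215
merge 94/215 + 121/215 → 1
L = 13/215 + 39/215 + 71/215 + 94/215 + 121/215 + 1 = 553/215 ≈ 2.572 bits/symbol.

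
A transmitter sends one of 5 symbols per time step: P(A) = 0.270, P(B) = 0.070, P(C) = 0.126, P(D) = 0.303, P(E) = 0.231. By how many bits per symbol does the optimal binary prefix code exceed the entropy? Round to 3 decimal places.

0.031 bits

Entropy H = −Σ p log₂ p ≈ 2.1654 bits.
Huffman merges: 7/100+63/500→49/250; 49/250+231/1000→427/1000; 27/100+303/1000→573/1000; 427/1000+573/1000→1. L = 549/250 ≈ 2.1960.
L − H = 2.1960 − 2.1654 = 0.031 bits.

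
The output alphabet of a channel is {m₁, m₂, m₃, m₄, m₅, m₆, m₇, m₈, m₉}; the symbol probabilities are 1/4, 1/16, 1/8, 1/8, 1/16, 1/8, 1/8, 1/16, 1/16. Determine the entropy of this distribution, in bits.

Each probability is a power of 1/2, so log₂(1/p) is an integer.
H = Σ p·log₂(1/p) = 1/4·2 + 1/16·4 + 1/8·3 + 1/8·3 + 1/16·4 + 1/8·3 + 1/8·3 + 1/16·4 + 1/16·4 = 3 bits.

3 bits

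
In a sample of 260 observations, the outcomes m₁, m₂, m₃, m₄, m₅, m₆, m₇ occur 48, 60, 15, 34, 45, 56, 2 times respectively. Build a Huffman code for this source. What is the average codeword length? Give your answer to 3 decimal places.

Probabilities are the counts divided by 260.
Repeatedly combine the two least-probable nodes; the expected code length is the sum of the merged weights.
merge 1/130 + 3/52 → 17/260
merge 17/260 + 17/130 → 51/260
merge 9/52 + 12/65 → 93/260
merge 51/260 + 14/65 → 107/260
merge 3/13 + 93/260 → 153/260
merge 107/260 + 153/260 → 1
L = 17/260 + 51/260 + 93/260 + 107/260 + 153/260 + 1 = 681/260 ≈ 2.619 bits/symbol.

2.619 bits/symbol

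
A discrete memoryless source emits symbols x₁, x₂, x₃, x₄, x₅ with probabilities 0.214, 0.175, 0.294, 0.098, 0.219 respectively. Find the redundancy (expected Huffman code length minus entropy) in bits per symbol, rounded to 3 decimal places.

Entropy H = −Σ p log₂ p ≈ 2.2435 bits.
Huffman merges: 49/500+7/40→273/1000; 107/500+219/1000→433/1000; 273/1000+147/500→567/1000; 433/1000+567/1000→1. L = 2273/1000 ≈ 2.2730.
L − H = 2.2730 − 2.2435 = 0.029 bits.

0.029 bits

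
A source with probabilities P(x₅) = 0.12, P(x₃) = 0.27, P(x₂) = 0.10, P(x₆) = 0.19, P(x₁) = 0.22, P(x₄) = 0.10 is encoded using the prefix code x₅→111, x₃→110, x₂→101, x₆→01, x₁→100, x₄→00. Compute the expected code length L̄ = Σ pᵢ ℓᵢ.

2.71 bits/symbol

L̄ = Σ pᵢ·ℓᵢ = 0.12·3 + 0.27·3 + 0.10·3 + 0.19·2 + 0.22·3 + 0.10·2 = 2.71 bits/symbol.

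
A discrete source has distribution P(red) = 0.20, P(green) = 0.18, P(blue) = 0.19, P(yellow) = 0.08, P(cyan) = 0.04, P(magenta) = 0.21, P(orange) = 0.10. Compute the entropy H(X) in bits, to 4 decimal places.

H = −Σ pᵢ log₂ pᵢ.
−0.20·log₂(0.20) = 0.4644
−0.18·log₂(0.18) = 0.4453
−0.19·log₂(0.19) = 0.4552
−0.08·log₂(0.08) = 0.2915
−0.04·log₂(0.04) = 0.1858
−0.21·log₂(0.21) = 0.4728
−0.10·log₂(0.10) = 0.3322
Sum ≈ 2.6472 → 2.6472 bits.

2.6472 bits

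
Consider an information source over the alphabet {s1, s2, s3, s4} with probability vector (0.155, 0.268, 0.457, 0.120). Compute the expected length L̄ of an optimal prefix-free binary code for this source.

Repeatedly combine the two least-probable nodes; the expected code length is the sum of the merged weights.
merge 3/25 + 31/200 → 11/40
merge 67/250 + 11/40 → 543/1000
merge 457/1000 + 543/1000 → 1
L = 11/40 + 543/1000 + 1 = 909/500 = 1.818 bits/symbol.

1.818 bits/symbol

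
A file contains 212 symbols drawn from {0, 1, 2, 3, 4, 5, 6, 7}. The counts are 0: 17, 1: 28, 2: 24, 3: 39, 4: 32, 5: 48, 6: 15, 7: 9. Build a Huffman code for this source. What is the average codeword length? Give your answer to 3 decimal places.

Probabilities are the counts divided by 212.
Repeatedly combine the two least-probable nodes; the expected code length is the sum of the merged weights.
merge 9/212 + 15/212 → 6/53
merge 17/212 + 6/53 → 41/212
merge 6/53 + 7/53 → 13/53
merge 8/53 + 39/212 → 71/212
merge 41/212 + 12/53 → 89/212
merge 13/53 + 71/212 → 123/212
merge 89/212 + 123/212 → 1
L = 6/53 + 41/212 + 13/53 + 71/212 + 89/212 + 123/212 + 1 = 153/53 ≈ 2.887 bits/symbol.

2.887 bits/symbol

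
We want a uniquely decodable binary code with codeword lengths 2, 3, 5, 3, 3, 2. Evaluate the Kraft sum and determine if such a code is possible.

With common denominator 2^5 = 32: Σ 2^(−ℓᵢ) = 8/32 + 4/32 + 1/32 + 4/32 + 4/32 + 8/32 = 29/32 = 0.90625.
Kraft's inequality requires Σ ≤ 1; here Σ = 0.90625 ≤ 1, so such a prefix code exists.

0.90625; yes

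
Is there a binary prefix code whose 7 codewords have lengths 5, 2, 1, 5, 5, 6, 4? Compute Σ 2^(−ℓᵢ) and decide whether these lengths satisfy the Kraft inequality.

0.921875; yes

With common denominator 2^6 = 64: Σ 2^(−ℓᵢ) = 2/64 + 16/64 + 32/64 + 2/64 + 2/64 + 1/64 + 4/64 = 59/64 = 0.921875.
Kraft's inequality requires Σ ≤ 1; here Σ = 0.921875 ≤ 1, so such a prefix code exists.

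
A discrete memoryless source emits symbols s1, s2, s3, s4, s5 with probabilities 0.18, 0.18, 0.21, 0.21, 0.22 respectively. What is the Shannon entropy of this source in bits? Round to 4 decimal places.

H = −Σ pᵢ log₂ pᵢ.
−0.18·log₂(0.18) = 0.4453
−0.18·log₂(0.18) = 0.4453
−0.21·log₂(0.21) = 0.4728
−0.21·log₂(0.21) = 0.4728
−0.22·log₂(0.22) = 0.4806
Sum ≈ 2.3168 → 2.3168 bits.

2.3168 bits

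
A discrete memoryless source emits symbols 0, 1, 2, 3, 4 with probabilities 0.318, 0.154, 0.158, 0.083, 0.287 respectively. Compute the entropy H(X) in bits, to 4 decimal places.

2.1767 bits

H = −Σ pᵢ log₂ pᵢ.
−0.318·log₂(0.318) = 0.5256
−0.154·log₂(0.154) = 0.4156
−0.158·log₂(0.158) = 0.4206
−0.083·log₂(0.083) = 0.2980
−0.287·log₂(0.287) = 0.5169
Sum ≈ 2.1767 → 2.1767 bits.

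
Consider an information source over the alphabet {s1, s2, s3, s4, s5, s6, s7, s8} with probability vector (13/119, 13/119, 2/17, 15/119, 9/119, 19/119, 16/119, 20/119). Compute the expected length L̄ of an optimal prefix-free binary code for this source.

3 bits/symbol

Repeatedly combine the two least-probable nodes; the expected code length is the sum of the merged weights.
merge 9/119 + 13/119 → 22/119
merge 13/119 + 2/17 → 27/119
merge 15/119 + 16/119 → 31/119
merge 19/119 + 20/119 → 39/119
merge 22/119 + 27/119 → 7/17
merge 31/119 + 39/119 → 10/17
merge 7/17 + 10/17 → 1
L = 22/119 + 27/119 + 31/119 + 39/119 + 7/17 + 10/17 + 1 = 3 bits/symbol.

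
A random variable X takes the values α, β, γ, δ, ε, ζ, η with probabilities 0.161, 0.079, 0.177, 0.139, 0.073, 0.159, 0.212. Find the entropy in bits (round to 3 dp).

2.723 bits

H = −Σ pᵢ log₂ pᵢ.
−0.161·log₂(0.161) = 0.4242
−0.079·log₂(0.079) = 0.2893
−0.177·log₂(0.177) = 0.4422
−0.139·log₂(0.139) = 0.3957
−0.073·log₂(0.073) = 0.2756
−0.159·log₂(0.159) = 0.4218
−0.212·log₂(0.212) = 0.4744
Sum ≈ 2.7233 → 2.723 bits.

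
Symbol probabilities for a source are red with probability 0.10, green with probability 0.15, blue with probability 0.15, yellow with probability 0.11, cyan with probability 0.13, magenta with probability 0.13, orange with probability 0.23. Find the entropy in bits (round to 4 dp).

H = −Σ pᵢ log₂ pᵢ.
−0.10·log₂(0.10) = 0.3322
−0.15·log₂(0.15) = 0.4105
−0.15·log₂(0.15) = 0.4105
−0.11·log₂(0.11) = 0.3503
−0.13·log₂(0.13) = 0.3826
−0.13·log₂(0.13) = 0.3826
−0.23·log₂(0.23) = 0.4877
Sum ≈ 2.7565 → 2.7565 bits.

2.7565 bits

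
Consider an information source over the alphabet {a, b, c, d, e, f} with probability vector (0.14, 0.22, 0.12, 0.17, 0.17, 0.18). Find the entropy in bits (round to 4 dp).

2.5592 bits

H = −Σ pᵢ log₂ pᵢ.
−0.14·log₂(0.14) = 0.3971
−0.22·log₂(0.22) = 0.4806
−0.12·log₂(0.12) = 0.3671
−0.17·log₂(0.17) = 0.4346
−0.17·log₂(0.17) = 0.4346
−0.18·log₂(0.18) = 0.4453
Sum ≈ 2.5592 → 2.5592 bits.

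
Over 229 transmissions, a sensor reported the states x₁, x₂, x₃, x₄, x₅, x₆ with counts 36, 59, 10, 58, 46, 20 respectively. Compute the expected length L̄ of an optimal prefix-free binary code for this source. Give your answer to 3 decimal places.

2.419 bits/symbol

Probabilities are the counts divided by 229.
Repeatedly combine the two least-probable nodes; the expected code length is the sum of the merged weights.
merge 10/229 + 20/229 → 30/229
merge 30/229 + 36/229 → 66/229
merge 46/229 + 58/229 → 104/229
merge 59/229 + 66/229 → 125/229
merge 104/229 + 125/229 → 1
L = 30/229 + 66/229 + 104/229 + 125/229 + 1 = 554/229 ≈ 2.419 bits/symbol.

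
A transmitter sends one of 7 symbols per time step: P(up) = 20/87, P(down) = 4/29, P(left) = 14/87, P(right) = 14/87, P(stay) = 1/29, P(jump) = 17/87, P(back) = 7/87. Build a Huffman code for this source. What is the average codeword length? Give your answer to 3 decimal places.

2.690 bits/symbol

Repeatedly combine the two least-probable nodes; the expected code length is the sum of the merged weights.
merge 1/29 + 7/87 → 10/87
merge 10/87 + 4/29 → 22/87
merge 14/87 + 14/87 → 28/87
merge 17/87 + 20/87 → 37/87
merge 22/87 + 28/87 → 50/87
merge 37/87 + 50/87 → 1
L = 10/87 + 22/87 + 28/87 + 37/87 + 50/87 + 1 = 78/29 ≈ 2.690 bits/symbol.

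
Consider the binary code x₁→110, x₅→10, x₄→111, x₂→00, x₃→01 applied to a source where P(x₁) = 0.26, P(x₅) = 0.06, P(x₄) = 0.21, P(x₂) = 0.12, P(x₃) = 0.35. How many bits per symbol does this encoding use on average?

L̄ = Σ pᵢ·ℓᵢ = 0.26·3 + 0.06·2 + 0.21·3 + 0.12·2 + 0.35·2 = 2.47 bits/symbol.

2.47 bits/symbol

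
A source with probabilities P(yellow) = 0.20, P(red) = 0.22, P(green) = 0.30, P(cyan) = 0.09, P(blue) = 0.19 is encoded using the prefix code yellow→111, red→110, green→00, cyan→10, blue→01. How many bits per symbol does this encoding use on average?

2.42 bits/symbol

L̄ = Σ pᵢ·ℓᵢ = 0.20·3 + 0.22·3 + 0.30·2 + 0.09·2 + 0.19·2 = 2.42 bits/symbol.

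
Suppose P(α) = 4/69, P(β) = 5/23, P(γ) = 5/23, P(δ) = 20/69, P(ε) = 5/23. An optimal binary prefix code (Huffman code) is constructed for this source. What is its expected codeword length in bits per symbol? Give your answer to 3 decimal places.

Repeatedly combine the two least-probable nodes; the expected code length is the sum of the merged weights.
merge 4/69 + 5/23 → 19/69
merge 5/23 + 5/23 → 10/23
merge 19/69 + 20/69 → 13/23
merge 10/23 + 13/23 → 1
L = 19/69 + 10/23 + 13/23 + 1 = 157/69 ≈ 2.275 bits/symbol.

2.275 bits/symbol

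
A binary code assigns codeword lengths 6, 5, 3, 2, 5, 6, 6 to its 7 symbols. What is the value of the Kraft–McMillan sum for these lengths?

0.484375

With common denominator 2^6 = 64: Σ 2^(−ℓᵢ) = 1/64 + 2/64 + 8/64 + 16/64 + 2/64 + 1/64 + 1/64 = 31/64 = 0.484375.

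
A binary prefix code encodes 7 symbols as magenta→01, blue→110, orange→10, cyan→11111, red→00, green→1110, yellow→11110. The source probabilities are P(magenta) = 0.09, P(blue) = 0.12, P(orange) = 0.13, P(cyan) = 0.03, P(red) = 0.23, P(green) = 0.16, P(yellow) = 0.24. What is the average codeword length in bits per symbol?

3.25 bits/symbol

L̄ = Σ pᵢ·ℓᵢ = 0.09·2 + 0.12·3 + 0.13·2 + 0.03·5 + 0.23·2 + 0.16·4 + 0.24·5 = 3.25 bits/symbol.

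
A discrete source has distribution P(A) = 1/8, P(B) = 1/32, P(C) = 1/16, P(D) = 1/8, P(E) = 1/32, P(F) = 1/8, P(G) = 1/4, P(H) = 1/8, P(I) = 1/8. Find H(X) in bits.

2.9375 bits

Each probability is a power of 1/2, so log₂(1/p) is an integer.
H = Σ p·log₂(1/p) = 1/8·3 + 1/32·5 + 1/16·4 + 1/8·3 + 1/32·5 + 1/8·3 + 1/4·2 + 1/8·3 + 1/8·3 = 2.9375 bits.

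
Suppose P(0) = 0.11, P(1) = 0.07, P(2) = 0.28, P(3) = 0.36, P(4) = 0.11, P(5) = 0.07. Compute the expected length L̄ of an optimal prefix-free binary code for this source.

Repeatedly combine the two least-probable nodes; the expected code length is the sum of the merged weights.
merge 7/100 + 7/100 → 7/50
merge 11/100 + 11/100 → 11/50
merge 7/50 + 11/50 → 9/25
merge 7/25 + 9/25 → 16/25
merge 9/25 + 16/25 → 1
L = 7/50 + 11/50 + 9/25 + 16/25 + 1 = 59/25 = 2.36 bits/symbol.

2.36 bits/symbol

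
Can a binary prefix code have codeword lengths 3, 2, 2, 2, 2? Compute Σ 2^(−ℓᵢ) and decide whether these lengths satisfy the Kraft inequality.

1.125; no

With common denominator 2^3 = 8: Σ 2^(−ℓᵢ) = 1/8 + 2/8 + 2/8 + 2/8 + 2/8 = 9/8 = 1.125.
Kraft's inequality requires Σ ≤ 1; here Σ = 1.125 > 1, so no such prefix code exists.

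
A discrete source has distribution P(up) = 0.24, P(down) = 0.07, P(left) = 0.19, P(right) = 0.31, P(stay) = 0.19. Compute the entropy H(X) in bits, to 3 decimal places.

2.197 bits

H = −Σ pᵢ log₂ pᵢ.
−0.24·log₂(0.24) = 0.4941
−0.07·log₂(0.07) = 0.2686
−0.19·log₂(0.19) = 0.4552
−0.31·log₂(0.31) = 0.5238
−0.19·log₂(0.19) = 0.4552
Sum ≈ 2.1969 → 2.197 bits.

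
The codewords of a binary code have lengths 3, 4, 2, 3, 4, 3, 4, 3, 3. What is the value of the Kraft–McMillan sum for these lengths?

1.0625

With common denominator 2^4 = 16: Σ 2^(−ℓᵢ) = 2/16 + 1/16 + 4/16 + 2/16 + 1/16 + 2/16 + 1/16 + 2/16 + 2/16 = 17/16 = 1.0625.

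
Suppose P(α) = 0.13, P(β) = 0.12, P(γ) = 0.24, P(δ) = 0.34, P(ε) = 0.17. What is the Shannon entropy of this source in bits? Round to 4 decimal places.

2.2076 bits

H = −Σ pᵢ log₂ pᵢ.
−0.13·log₂(0.13) = 0.3826
−0.12·log₂(0.12) = 0.3671
−0.24·log₂(0.24) = 0.4941
−0.34·log₂(0.34) = 0.5292
−0.17·log₂(0.17) = 0.4346
Sum ≈ 2.2076 → 2.2076 bits.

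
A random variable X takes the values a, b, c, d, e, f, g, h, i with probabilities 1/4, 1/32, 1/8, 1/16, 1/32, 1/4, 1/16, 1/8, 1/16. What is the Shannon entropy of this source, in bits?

Each probability is a power of 1/2, so log₂(1/p) is an integer.
H = Σ p·log₂(1/p) = 1/4·2 + 1/32·5 + 1/8·3 + 1/16·4 + 1/32·5 + 1/4·2 + 1/16·4 + 1/8·3 + 1/16·4 = 2.8125 bits.

2.8125 bits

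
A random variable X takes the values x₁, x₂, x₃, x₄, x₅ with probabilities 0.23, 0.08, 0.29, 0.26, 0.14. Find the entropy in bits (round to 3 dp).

2.199 bits

H = −Σ pᵢ log₂ pᵢ.
−0.23·log₂(0.23) = 0.4877
−0.08·log₂(0.08) = 0.2915
−0.29·log₂(0.29) = 0.5179
−0.26·log₂(0.26) = 0.5053
−0.14·log₂(0.14) = 0.3971
Sum ≈ 2.1995 → 2.199 bits.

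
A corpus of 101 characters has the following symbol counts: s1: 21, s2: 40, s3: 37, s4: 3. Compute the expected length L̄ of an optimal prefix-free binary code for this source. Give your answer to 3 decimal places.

1.842 bits/symbol

Probabilities are the counts divided by 101.
Repeatedly combine the two least-probable nodes; the expected code length is the sum of the merged weights.
merge 3/101 + 21/101 → 24/101
merge 24/101 + 37/101 → 61/101
merge 40/101 + 61/101 → 1
L = 24/101 + 61/101 + 1 = 186/101 ≈ 1.842 bits/symbol.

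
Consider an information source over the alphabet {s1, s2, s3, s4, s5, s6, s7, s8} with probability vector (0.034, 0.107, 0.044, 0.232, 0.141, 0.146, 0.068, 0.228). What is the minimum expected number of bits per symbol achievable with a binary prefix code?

Repeatedly combine the two least-probable nodes; the expected code length is the sum of the merged weights.
merge 17/500 + 11/250 → 39/500
merge 17/250 + 39/500 → 73/500
merge 107/1000 + 141/1000 → 31/125
merge 73/500 + 73/500 → 73/250
merge 57/250 + 29/125 → 23/50
merge 31/125 + 73/250 → 27/50
merge 23/50 + 27/50 → 1
L = 39/500 + 73/500 + 31/125 + 73/250 + 23/50 + 27/50 + 1 = 691/250 = 2.764 bits/symbol.

2.764 bits/symbol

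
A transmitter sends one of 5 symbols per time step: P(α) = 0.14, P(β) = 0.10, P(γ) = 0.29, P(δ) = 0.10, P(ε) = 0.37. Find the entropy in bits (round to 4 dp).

2.1101 bits

H = −Σ pᵢ log₂ pᵢ.
−0.14·log₂(0.14) = 0.3971
−0.10·log₂(0.10) = 0.3322
−0.29·log₂(0.29) = 0.5179
−0.10·log₂(0.10) = 0.3322
−0.37·log₂(0.37) = 0.5307
Sum ≈ 2.1101 → 2.1101 bits.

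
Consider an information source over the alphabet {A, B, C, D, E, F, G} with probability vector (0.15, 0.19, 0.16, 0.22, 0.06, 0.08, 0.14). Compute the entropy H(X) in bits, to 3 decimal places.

2.702 bits

H = −Σ pᵢ log₂ pᵢ.
−0.15·log₂(0.15) = 0.4105
−0.19·log₂(0.19) = 0.4552
−0.16·log₂(0.16) = 0.4230
−0.22·log₂(0.22) = 0.4806
−0.06·log₂(0.06) = 0.2435
−0.08·log₂(0.08) = 0.2915
−0.14·log₂(0.14) = 0.3971
Sum ≈ 2.7015 → 2.702 bits.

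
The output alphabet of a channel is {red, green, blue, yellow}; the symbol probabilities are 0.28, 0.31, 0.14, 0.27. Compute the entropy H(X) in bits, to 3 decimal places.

1.945 bits

H = −Σ pᵢ log₂ pᵢ.
−0.28·log₂(0.28) = 0.5142
−0.31·log₂(0.31) = 0.5238
−0.14·log₂(0.14) = 0.3971
−0.27·log₂(0.27) = 0.5100
Sum ≈ 1.9451 → 1.945 bits.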